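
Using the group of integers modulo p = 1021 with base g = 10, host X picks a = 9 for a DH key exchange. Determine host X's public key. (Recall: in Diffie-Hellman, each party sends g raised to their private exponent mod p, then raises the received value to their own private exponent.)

949

Public value = 10^9 mod 1021.
10^1 ≡ 10 (mod 1021)
10^2 = (10^1)^2 ≡ 10^2 = 100 ≡ 100 (mod 1021)
10^4 = (10^2)^2 ≡ 100^2 = 10000 ≡ 811 (mod 1021)
10^8 = (10^4)^2 ≡ 811^2 = 657721 ≡ 197 (mod 1021)
10^9 = 10^8 · 10^1 ≡ 197 · 10 ≡ 949 (mod 1021).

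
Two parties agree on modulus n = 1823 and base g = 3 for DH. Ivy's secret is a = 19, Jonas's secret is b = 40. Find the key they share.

1387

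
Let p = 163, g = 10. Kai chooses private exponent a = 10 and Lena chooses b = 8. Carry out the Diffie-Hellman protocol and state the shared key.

Lena sends B = g^b mod p = 10^8 mod 163.
10^1 ≡ 10 (mod 163)
10^2 = (10^1)^2 ≡ 10^2 = 100 ≡ 100 (mod 163)
10^4 = (10^2)^2 ≡ 100^2 = 10000 ≡ 57 (mod 163)
10^8 = (10^4)^2 ≡ 57^2 = 3249 ≡ 152 (mod 163)
So B = 152. Kai then computes K = B^a mod p = 152^10 mod 163.
152^1 ≡ 152 (mod 163)
152^2 = (152^1)^2 ≡ 152^2 = 23104 ≡ 121 (mod 163)
152^4 = (152^2)^2 ≡ 121^2 = 14641 ≡ 134 (mod 163)
152^8 = (152^4)^2 ≡ 134^2 = 17956 ≡ 26 (mod 163)
152^10 = 152^8 · 152^2 ≡ 26 · 121 ≡ 49 (mod 163).

49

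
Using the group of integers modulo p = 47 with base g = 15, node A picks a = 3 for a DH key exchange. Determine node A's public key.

38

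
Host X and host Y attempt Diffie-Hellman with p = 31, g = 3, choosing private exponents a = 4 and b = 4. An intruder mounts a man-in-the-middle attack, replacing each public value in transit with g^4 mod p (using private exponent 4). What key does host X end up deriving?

Host X receives an intruder's public value M = 3^4 mod 31 instead of the honest one.
3^1 ≡ 3 (mod 31)
3^2 = (3^1)^2 ≡ 3^2 = 9 ≡ 9 (mod 31)
3^4 = (3^2)^2 ≡ 9^2 = 81 ≡ 19 (mod 31)
So M = 19. Host X computes K = M^4 mod 31.
19^1 ≡ 19 (mod 31)
19^2 = (19^1)^2 ≡ 19^2 = 361 ≡ 20 (mod 31)
19^4 = (19^2)^2 ≡ 20^2 = 400 ≡ 28 (mod 31)

28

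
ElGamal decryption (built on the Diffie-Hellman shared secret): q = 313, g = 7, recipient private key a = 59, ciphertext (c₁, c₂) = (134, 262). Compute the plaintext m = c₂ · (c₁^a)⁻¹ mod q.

Shared mask s = c₁^a mod q = 134^59 mod 313.
134^1 ≡ 134 (mod 313)
134^2 = (134^1)^2 ≡ 134^2 = 17956 ≡ 115 (mod 313)
134^4 = (134^2)^2 ≡ 115^2 = 13225 ≡ 79 (mod 313)
134^8 = (134^4)^2 ≡ 79^2 = 6241 ≡ 294 (mod 313)
134^16 = (134^8)^2 ≡ 294^2 = 86436 ≡ 48 (mod 313)
134^32 = (134^16)^2 ≡ 48^2 = 2304 ≡ 113 (mod 313)
134^59 = 134^32 · 134^16 · 134^8 · 134^2 · 134^1 ≡ 113 · 48 · 294 · 115 · 134 ≡ 180 (mod 313).
So s = 180; s⁻¹ ≡ 40 (mod 313).
m = c₂ · s⁻¹ mod 313 = 262 · 40 mod 313 = 151.

151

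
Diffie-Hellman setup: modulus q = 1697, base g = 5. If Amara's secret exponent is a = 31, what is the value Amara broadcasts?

1084

Public value = 5^31 mod 1697.
5^1 ≡ 5 (mod 1697)
5^2 = (5^1)^2 ≡ 5^2 = 25 ≡ 25 (mod 1697)
5^4 = (5^2)^2 ≡ 25^2 = 625 ≡ 625 (mod 1697)
5^8 = (5^4)^2 ≡ 625^2 = 390625 ≡ 315 (mod 1697)
5^16 = (5^8)^2 ≡ 315^2 = 99225 ≡ 799 (mod 1697)
5^31 = 5^16 · 5^8 · 5^4 · 5^2 · 5^1 ≡ 799 · 315 · 625 · 25 · 5 ≡ 1084 (mod 1697).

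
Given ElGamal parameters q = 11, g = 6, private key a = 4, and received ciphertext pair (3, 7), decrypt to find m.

10

Shared mask s = c₁^a mod q = 3^4 mod 11.
3^1 ≡ 3 (mod 11)
3^2 = (3^1)^2 ≡ 3^2 = 9 ≡ 9 (mod 11)
3^4 = (3^2)^2 ≡ 9^2 = 81 ≡ 4 (mod 11)
So s = 4; s⁻¹ ≡ 3 (mod 11).
m = c₂ · s⁻¹ mod 11 = 7 · 3 mod 11 = 10.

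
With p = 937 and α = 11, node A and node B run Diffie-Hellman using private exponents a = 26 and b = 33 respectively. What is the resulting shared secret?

529

Node B sends B = α^b mod p = 11^33 mod 937.
11^1 ≡ 11 (mod 937)
11^2 = (11^1)^2 ≡ 11^2 = 121 ≡ 121 (mod 937)
11^4 = (11^2)^2 ≡ 121^2 = 14641 ≡ 586 (mod 937)
11^8 = (11^4)^2 ≡ 586^2 = 343396 ≡ 454 (mod 937)
11^16 = (11^8)^2 ≡ 454^2 = 206116 ≡ 913 (mod 937)
11^32 = (11^16)^2 ≡ 913^2 = 833569 ≡ 576 (mod 937)
11^33 = 11^32 · 11^1 ≡ 576 · 11 ≡ 714 (mod 937).
So B = 714. Node A then computes K = B^a mod p = 714^26 mod 937.
714^1 ≡ 714 (mod 937)
714^2 = (714^1)^2 ≡ 714^2 = 509796 ≡ 68 (mod 937)
714^4 = (714^2)^2 ≡ 68^2 = 4624 ≡ 876 (mod 937)
714^8 = (714^4)^2 ≡ 876^2 = 767376 ≡ 910 (mod 937)
714^16 = (714^8)^2 ≡ 910^2 = 828100 ≡ 729 (mod 937)
714^26 = 714^16 · 714^8 · 714^2 ≡ 729 · 910 · 68 ≡ 529 (mod 937).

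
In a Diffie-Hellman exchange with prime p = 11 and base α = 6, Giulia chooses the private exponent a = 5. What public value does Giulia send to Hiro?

Public value = 6^5 mod 11.
6^1 ≡ 6 (mod 11)
6^2 = (6^1)^2 ≡ 6^2 = 36 ≡ 3 (mod 11)
6^4 = (6^2)^2 ≡ 3^2 = 9 ≡ 9 (mod 11)
6^5 = 6^4 · 6^1 ≡ 9 · 6 ≡ 10 (mod 11).

10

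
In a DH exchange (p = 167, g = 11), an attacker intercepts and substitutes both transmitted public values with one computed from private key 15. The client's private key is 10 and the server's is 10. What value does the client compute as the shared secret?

99

The client receives an attacker's public value M = 11^15 mod 167 instead of the honest one.
11^1 ≡ 11 (mod 167)
11^2 = (11^1)^2 ≡ 11^2 = 121 ≡ 121 (mod 167)
11^4 = (11^2)^2 ≡ 121^2 = 14641 ≡ 112 (mod 167)
11^8 = (11^4)^2 ≡ 112^2 = 12544 ≡ 19 (mod 167)
11^15 = 11^8 · 11^4 · 11^2 · 11^1 ≡ 19 · 112 · 121 · 11 ≡ 48 (mod 167).
So M = 48. The client computes K = M^10 mod 167.
48^1 ≡ 48 (mod 167)
48^2 = (48^1)^2 ≡ 48^2 = 2304 ≡ 133 (mod 167)
48^4 = (48^2)^2 ≡ 133^2 = 17689 ≡ 154 (mod 167)
48^8 = (48^4)^2 ≡ 154^2 = 23716 ≡ 2 (mod 167)
48^10 = 48^8 · 48^2 ≡ 2 · 133 ≡ 99 (mod 167).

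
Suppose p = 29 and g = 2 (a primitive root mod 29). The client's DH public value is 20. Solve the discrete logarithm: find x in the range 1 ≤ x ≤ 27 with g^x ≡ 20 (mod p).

24

Try successive powers of 2 modulo 29:
2^1 ≡ 2
2^2 ≡ 4
2^3 ≡ 8
2^4 ≡ 16
2^5 ≡ 3
2^6 ≡ 6
2^7 ≡ 12
2^8 ≡ 24
2^9 ≡ 19
2^10 ≡ 9
2^11 ≡ 18
2^12 ≡ 7
2^13 ≡ 14
2^14 ≡ 28
2^15 ≡ 27
2^16 ≡ 25
2^17 ≡ 21
2^18 ≡ 13
2^19 ≡ 26
2^20 ≡ 23
2^21 ≡ 17
2^22 ≡ 5
2^23 ≡ 10
2^24 ≡ 20
Found: x = 24.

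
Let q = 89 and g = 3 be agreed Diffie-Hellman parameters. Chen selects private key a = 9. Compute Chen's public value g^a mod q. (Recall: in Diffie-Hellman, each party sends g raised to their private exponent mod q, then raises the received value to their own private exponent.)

14

Public value = 3^9 mod 89.
3^1 ≡ 3 (mod 89)
3^2 = (3^1)^2 ≡ 3^2 = 9 ≡ 9 (mod 89)
3^4 = (3^2)^2 ≡ 9^2 = 81 ≡ 81 (mod 89)
3^8 = (3^4)^2 ≡ 81^2 = 6561 ≡ 64 (mod 89)
3^9 = 3^8 · 3^1 ≡ 64 · 3 ≡ 14 (mod 89).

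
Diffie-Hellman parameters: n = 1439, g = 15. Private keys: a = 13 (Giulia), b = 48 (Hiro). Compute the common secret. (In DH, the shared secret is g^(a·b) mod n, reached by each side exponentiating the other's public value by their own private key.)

864

Hiro sends B = g^b mod n = 15^48 mod 1439.
15^1 ≡ 15 (mod 1439)
15^2 = (15^1)^2 ≡ 15^2 = 225 ≡ 225 (mod 1439)
15^4 = (15^2)^2 ≡ 225^2 = 50625 ≡ 260 (mod 1439)
15^8 = (15^4)^2 ≡ 260^2 = 67600 ≡ 1406 (mod 1439)
15^16 = (15^8)^2 ≡ 1406^2 = 1976836 ≡ 1089 (mod 1439)
15^32 = (15^16)^2 ≡ 1089^2 = 1185921 ≡ 185 (mod 1439)
15^48 = 15^32 · 15^16 ≡ 185 · 1089 ≡ 5 (mod 1439).
So B = 5. Giulia then computes K = B^a mod n = 5^13 mod 1439.
5^1 ≡ 5 (mod 1439)
5^2 = (5^1)^2 ≡ 5^2 = 25 ≡ 25 (mod 1439)
5^4 = (5^2)^2 ≡ 25^2 = 625 ≡ 625 (mod 1439)
5^8 = (5^4)^2 ≡ 625^2 = 390625 ≡ 656 (mod 1439)
5^13 = 5^8 · 5^4 · 5^1 ≡ 656 · 625 · 5 ≡ 864 (mod 1439).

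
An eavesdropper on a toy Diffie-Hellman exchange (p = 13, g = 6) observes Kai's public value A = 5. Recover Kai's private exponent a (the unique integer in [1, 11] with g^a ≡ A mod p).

9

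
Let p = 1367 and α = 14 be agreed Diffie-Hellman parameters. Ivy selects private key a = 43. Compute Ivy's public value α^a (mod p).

Public value = 14^43 (mod 1367).
14^1 ≡ 14 (mod 1367)
14^2 = (14^1)^2 ≡ 14^2 = 196 ≡ 196 (mod 1367)
14^4 = (14^2)^2 ≡ 196^2 = 38416 ≡ 140 (mod 1367)
14^8 = (14^4)^2 ≡ 140^2 = 19600 ≡ 462 (mod 1367)
14^16 = (14^8)^2 ≡ 462^2 = 213444 ≡ 192 (mod 1367)
14^32 = (14^16)^2 ≡ 192^2 = 36864 ≡ 1322 (mod 1367)
14^43 = 14^32 · 14^8 · 14^2 · 14^1 ≡ 1322 · 462 · 196 · 14 ≡ 1251 (mod 1367).

1251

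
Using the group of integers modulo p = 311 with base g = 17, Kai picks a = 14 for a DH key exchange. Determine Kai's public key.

196

Public value = 17^14 mod 311.
17^1 ≡ 17 (mod 311)
17^2 = (17^1)^2 ≡ 17^2 = 289 ≡ 289 (mod 311)
17^4 = (17^2)^2 ≡ 289^2 = 83521 ≡ 173 (mod 311)
17^8 = (17^4)^2 ≡ 173^2 = 29929 ≡ 73 (mod 311)
17^14 = 17^8 · 17^4 · 17^2 ≡ 73 · 173 · 289 ≡ 196 (mod 311).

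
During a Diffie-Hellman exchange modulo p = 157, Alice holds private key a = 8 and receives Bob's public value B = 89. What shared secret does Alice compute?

132

Shared key K = 89^8 mod 157.
89^1 ≡ 89 (mod 157)
89^2 = (89^1)^2 ≡ 89^2 = 7921 ≡ 71 (mod 157)
89^4 = (89^2)^2 ≡ 71^2 = 5041 ≡ 17 (mod 157)
89^8 = (89^4)^2 ≡ 17^2 = 289 ≡ 132 (mod 157)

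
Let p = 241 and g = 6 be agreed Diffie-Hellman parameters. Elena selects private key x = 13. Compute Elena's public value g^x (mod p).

Public value = 6^13 (mod 241).
6^1 ≡ 6 (mod 241)
6^2 = (6^1)^2 ≡ 6^2 = 36 ≡ 36 (mod 241)
6^4 = (6^2)^2 ≡ 36^2 = 1296 ≡ 91 (mod 241)
6^8 = (6^4)^2 ≡ 91^2 = 8281 ≡ 87 (mod 241)
6^13 = 6^8 · 6^4 · 6^1 ≡ 87 · 91 · 6 ≡ 25 (mod 241).

25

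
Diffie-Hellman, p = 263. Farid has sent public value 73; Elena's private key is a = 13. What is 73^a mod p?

Shared key K = 73^13 mod 263.
73^1 ≡ 73 (mod 263)
73^2 = (73^1)^2 ≡ 73^2 = 5329 ≡ 69 (mod 263)
73^4 = (73^2)^2 ≡ 69^2 = 4761 ≡ 27 (mod 263)
73^8 = (73^4)^2 ≡ 27^2 = 729 ≡ 203 (mod 263)
73^13 = 73^8 · 73^4 · 73^1 ≡ 203 · 27 · 73 ≡ 90 (mod 263).

90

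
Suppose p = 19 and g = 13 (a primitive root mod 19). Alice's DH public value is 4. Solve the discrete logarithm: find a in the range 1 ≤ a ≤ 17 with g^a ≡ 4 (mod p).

4

Try successive powers of 13 modulo 19:
13^1 ≡ 13
13^2 ≡ 17
13^3 ≡ 12
13^4 ≡ 4
Found: a = 4.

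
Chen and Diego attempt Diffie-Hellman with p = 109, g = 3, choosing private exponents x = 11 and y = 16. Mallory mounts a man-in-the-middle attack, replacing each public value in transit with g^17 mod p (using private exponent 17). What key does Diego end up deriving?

Diego receives Mallory's public value M = 3^17 mod 109 instead of the honest one.
3^1 ≡ 3 (mod 109)
3^2 = (3^1)^2 ≡ 3^2 = 9 ≡ 9 (mod 109)
3^4 = (3^2)^2 ≡ 9^2 = 81 ≡ 81 (mod 109)
3^8 = (3^4)^2 ≡ 81^2 = 6561 ≡ 21 (mod 109)
3^16 = (3^8)^2 ≡ 21^2 = 441 ≡ 5 (mod 109)
3^17 = 3^16 · 3^1 ≡ 5 · 3 ≡ 15 (mod 109).
So M = 15. Diego computes K = M^16 mod 109.
15^1 ≡ 15 (mod 109)
15^2 = (15^1)^2 ≡ 15^2 = 225 ≡ 7 (mod 109)
15^4 = (15^2)^2 ≡ 7^2 = 49 ≡ 49 (mod 109)
15^8 = (15^4)^2 ≡ 49^2 = 2401 ≡ 3 (mod 109)
15^16 = (15^8)^2 ≡ 3^2 = 9 ≡ 9 (mod 109)

9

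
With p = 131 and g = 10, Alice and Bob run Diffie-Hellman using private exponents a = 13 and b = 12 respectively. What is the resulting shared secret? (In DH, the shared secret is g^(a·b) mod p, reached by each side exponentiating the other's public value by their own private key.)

58

Bob sends B = g^b mod p = 10^12 mod 131.
10^1 ≡ 10 (mod 131)
10^2 = (10^1)^2 ≡ 10^2 = 100 ≡ 100 (mod 131)
10^4 = (10^2)^2 ≡ 100^2 = 10000 ≡ 44 (mod 131)
10^8 = (10^4)^2 ≡ 44^2 = 1936 ≡ 102 (mod 131)
10^12 = 10^8 · 10^4 ≡ 102 · 44 ≡ 34 (mod 131).
So B = 34. Alice then computes K = B^a mod p = 34^13 mod 131.
34^1 ≡ 34 (mod 131)
34^2 = (34^1)^2 ≡ 34^2 = 1156 ≡ 108 (mod 131)
34^4 = (34^2)^2 ≡ 108^2 = 11664 ≡ 5 (mod 131)
34^8 = (34^4)^2 ≡ 5^2 = 25 ≡ 25 (mod 131)
34^13 = 34^8 · 34^4 · 34^1 ≡ 25 · 5 · 34 ≡ 58 (mod 131).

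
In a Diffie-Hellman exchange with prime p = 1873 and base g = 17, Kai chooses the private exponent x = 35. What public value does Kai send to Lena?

656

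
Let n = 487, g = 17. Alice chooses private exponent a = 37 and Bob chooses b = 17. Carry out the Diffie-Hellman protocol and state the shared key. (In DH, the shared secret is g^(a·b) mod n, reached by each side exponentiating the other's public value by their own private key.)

Bob sends B = g^b mod n = 17^17 mod 487.
17^1 ≡ 17 (mod 487)
17^2 = (17^1)^2 ≡ 17^2 = 289 ≡ 289 (mod 487)
17^4 = (17^2)^2 ≡ 289^2 = 83521 ≡ 244 (mod 487)
17^8 = (17^4)^2 ≡ 244^2 = 59536 ≡ 122 (mod 487)
17^16 = (17^8)^2 ≡ 122^2 = 14884 ≡ 274 (mod 487)
17^17 = 17^16 · 17^1 ≡ 274 · 17 ≡ 275 (mod 487).
So B = 275. Alice then computes K = B^a mod n = 275^37 mod 487.
275^1 ≡ 275 (mod 487)
275^2 = (275^1)^2 ≡ 275^2 = 75625 ≡ 140 (mod 487)
275^4 = (275^2)^2 ≡ 140^2 = 19600 ≡ 120 (mod 487)
275^8 = (275^4)^2 ≡ 120^2 = 14400 ≡ 277 (mod 487)
275^16 = (275^8)^2 ≡ 277^2 = 76729 ≡ 270 (mod 487)
275^32 = (275^16)^2 ≡ 270^2 = 72900 ≡ 337 (mod 487)
275^37 = 275^32 · 275^4 · 275^1 ≡ 337 · 120 · 275 ≡ 355 (mod 487).

355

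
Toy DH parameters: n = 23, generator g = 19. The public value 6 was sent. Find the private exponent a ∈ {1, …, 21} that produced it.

Try successive powers of 19 modulo 23:
19^1 ≡ 19
19^2 ≡ 16
19^3 ≡ 5
19^4 ≡ 3
19^5 ≡ 11
19^6 ≡ 2
19^7 ≡ 15
19^8 ≡ 9
19^9 ≡ 10
19^10 ≡ 6
Found: a = 10.

10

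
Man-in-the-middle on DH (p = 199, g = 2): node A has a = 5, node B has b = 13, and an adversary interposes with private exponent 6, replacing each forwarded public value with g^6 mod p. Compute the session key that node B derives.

Node B receives an adversary's public value M = 2^6 mod 199 instead of the honest one.
2^1 ≡ 2 (mod 199)
2^2 = (2^1)^2 ≡ 2^2 = 4 ≡ 4 (mod 199)
2^4 = (2^2)^2 ≡ 4^2 = 16 ≡ 16 (mod 199)
2^6 = 2^4 · 2^2 ≡ 16 · 4 ≡ 64 (mod 199).
So M = 64. Node B computes K = M^13 mod 199.
64^1 ≡ 64 (mod 199)
64^2 = (64^1)^2 ≡ 64^2 = 4096 ≡ 116 (mod 199)
64^4 = (64^2)^2 ≡ 116^2 = 13456 ≡ 123 (mod 199)
64^8 = (64^4)^2 ≡ 123^2 = 15129 ≡ 5 (mod 199)
64^13 = 64^8 · 64^4 · 64^1 ≡ 5 · 123 · 64 ≡ 157 (mod 199).

157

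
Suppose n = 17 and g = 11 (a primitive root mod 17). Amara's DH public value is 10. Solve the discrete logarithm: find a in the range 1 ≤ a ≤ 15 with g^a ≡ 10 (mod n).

Try successive powers of 11 modulo 17:
11^1 ≡ 11
11^2 ≡ 2
11^3 ≡ 5
11^4 ≡ 4
11^5 ≡ 10
Found: a = 5.

5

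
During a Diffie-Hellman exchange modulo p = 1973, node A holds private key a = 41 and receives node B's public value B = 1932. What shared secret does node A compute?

1326

Shared key K = 1932^41 mod 1973.
1932^1 ≡ 1932 (mod 1973)
1932^2 = (1932^1)^2 ≡ 1932^2 = 3732624 ≡ 1681 (mod 1973)
1932^4 = (1932^2)^2 ≡ 1681^2 = 2825761 ≡ 425 (mod 1973)
1932^8 = (1932^4)^2 ≡ 425^2 = 180625 ≡ 1082 (mod 1973)
1932^16 = (1932^8)^2 ≡ 1082^2 = 1170724 ≡ 735 (mod 1973)
1932^32 = (1932^16)^2 ≡ 735^2 = 540225 ≡ 1596 (mod 1973)
1932^41 = 1932^32 · 1932^8 · 1932^1 ≡ 1596 · 1082 · 1932 ≡ 1326 (mod 1973).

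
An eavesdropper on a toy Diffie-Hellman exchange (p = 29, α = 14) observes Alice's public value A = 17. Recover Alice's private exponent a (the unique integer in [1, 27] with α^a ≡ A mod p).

21

Try successive powers of 14 modulo 29:
14^1 ≡ 14
14^2 ≡ 22
14^3 ≡ 18
14^4 ≡ 20
14^5 ≡ 19
14^6 ≡ 5
14^7 ≡ 12
14^8 ≡ 23
14^9 ≡ 3
14^10 ≡ 13
14^11 ≡ 8
14^12 ≡ 25
14^13 ≡ 2
14^14 ≡ 28
14^15 ≡ 15
14^16 ≡ 7
14^17 ≡ 11
14^18 ≡ 9
14^19 ≡ 10
14^20 ≡ 24
14^21 ≡ 17
Found: a = 21.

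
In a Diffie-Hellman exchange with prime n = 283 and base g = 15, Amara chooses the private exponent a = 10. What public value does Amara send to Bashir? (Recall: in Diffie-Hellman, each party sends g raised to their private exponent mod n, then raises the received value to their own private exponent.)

Public value = 15^10 (mod 283).
15^1 ≡ 15 (mod 283)
15^2 = (15^1)^2 ≡ 15^2 = 225 ≡ 225 (mod 283)
15^4 = (15^2)^2 ≡ 225^2 = 50625 ≡ 251 (mod 283)
15^8 = (15^4)^2 ≡ 251^2 = 63001 ≡ 175 (mod 283)
15^10 = 15^8 · 15^2 ≡ 175 · 225 ≡ 38 (mod 283).

38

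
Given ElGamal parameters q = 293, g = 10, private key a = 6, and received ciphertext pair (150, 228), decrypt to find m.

Shared mask s = c₁^a mod q = 150^6 mod 293.
150^1 ≡ 150 (mod 293)
150^2 = (150^1)^2 ≡ 150^2 = 22500 ≡ 232 (mod 293)
150^4 = (150^2)^2 ≡ 232^2 = 53824 ≡ 205 (mod 293)
150^6 = 150^4 · 150^2 ≡ 205 · 232 ≡ 94 (mod 293).
So s = 94; s⁻¹ ≡ 53 (mod 293).
m = c₂ · s⁻¹ mod 293 = 228 · 53 mod 293 = 71.

71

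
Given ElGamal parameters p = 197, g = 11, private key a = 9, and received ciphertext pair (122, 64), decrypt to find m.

Shared mask s = c₁^a mod p = 122^9 mod 197.
122^1 ≡ 122 (mod 197)
122^2 = (122^1)^2 ≡ 122^2 = 14884 ≡ 109 (mod 197)
122^4 = (122^2)^2 ≡ 109^2 = 11881 ≡ 61 (mod 197)
122^8 = (122^4)^2 ≡ 61^2 = 3721 ≡ 175 (mod 197)
122^9 = 122^8 · 122^1 ≡ 175 · 122 ≡ 74 (mod 197).
So s = 74; s⁻¹ ≡ 8 (mod 197).
m = c₂ · s⁻¹ mod 197 = 64 · 8 mod 197 = 118.

118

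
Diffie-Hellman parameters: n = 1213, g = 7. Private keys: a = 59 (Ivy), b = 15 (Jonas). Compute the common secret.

770

Ivy sends A = g^a mod n = 7^59 mod 1213.
7^1 ≡ 7 (mod 1213)
7^2 = (7^1)^2 ≡ 7^2 = 49 ≡ 49 (mod 1213)
7^4 = (7^2)^2 ≡ 49^2 = 2401 ≡ 1188 (mod 1213)
7^8 = (7^4)^2 ≡ 1188^2 = 1411344 ≡ 625 (mod 1213)
7^16 = (7^8)^2 ≡ 625^2 = 390625 ≡ 39 (mod 1213)
7^32 = (7^16)^2 ≡ 39^2 = 1521 ≡ 308 (mod 1213)
7^59 = 7^32 · 7^16 · 7^8 · 7^2 · 7^1 ≡ 308 · 39 · 625 · 49 · 7 ≡ 865 (mod 1213).
So A = 865. Jonas then computes K = A^b mod n = 865^15 mod 1213.
865^1 ≡ 865 (mod 1213)
865^2 = (865^1)^2 ≡ 865^2 = 748225 ≡ 1017 (mod 1213)
865^4 = (865^2)^2 ≡ 1017^2 = 1034289 ≡ 813 (mod 1213)
865^8 = (865^4)^2 ≡ 813^2 = 660969 ≡ 1097 (mod 1213)
865^15 = 865^8 · 865^4 · 865^2 · 865^1 ≡ 1097 · 813 · 1017 · 865 ≡ 770 (mod 1213).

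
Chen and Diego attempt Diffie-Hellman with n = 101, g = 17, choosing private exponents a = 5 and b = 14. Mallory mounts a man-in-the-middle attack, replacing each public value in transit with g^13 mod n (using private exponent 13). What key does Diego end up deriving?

87

Diego receives Mallory's public value M = 17^13 mod 101 instead of the honest one.
17^1 ≡ 17 (mod 101)
17^2 = (17^1)^2 ≡ 17^2 = 289 ≡ 87 (mod 101)
17^4 = (17^2)^2 ≡ 87^2 = 7569 ≡ 95 (mod 101)
17^8 = (17^4)^2 ≡ 95^2 = 9025 ≡ 36 (mod 101)
17^13 = 17^8 · 17^4 · 17^1 ≡ 36 · 95 · 17 ≡ 65 (mod 101).
So M = 65. Diego computes K = M^14 mod 101.
65^1 ≡ 65 (mod 101)
65^2 = (65^1)^2 ≡ 65^2 = 4225 ≡ 84 (mod 101)
65^4 = (65^2)^2 ≡ 84^2 = 7056 ≡ 87 (mod 101)
65^8 = (65^4)^2 ≡ 87^2 = 7569 ≡ 95 (mod 101)
65^14 = 65^8 · 65^4 · 65^2 ≡ 95 · 87 · 84 ≡ 87 (mod 101).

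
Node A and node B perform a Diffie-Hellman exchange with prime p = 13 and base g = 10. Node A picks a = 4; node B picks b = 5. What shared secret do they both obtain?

Node B sends B = g^b mod p = 10^5 mod 13.
10^1 ≡ 10 (mod 13)
10^2 = (10^1)^2 ≡ 10^2 = 100 ≡ 9 (mod 13)
10^4 = (10^2)^2 ≡ 9^2 = 81 ≡ 3 (mod 13)
10^5 = 10^4 · 10^1 ≡ 3 · 10 ≡ 4 (mod 13).
So B = 4. Node A then computes K = B^a mod p = 4^4 mod 13.
4^1 ≡ 4 (mod 13)
4^2 = (4^1)^2 ≡ 4^2 = 16 ≡ 3 (mod 13)
4^4 = (4^2)^2 ≡ 3^2 = 9 ≡ 9 (mod 13)

9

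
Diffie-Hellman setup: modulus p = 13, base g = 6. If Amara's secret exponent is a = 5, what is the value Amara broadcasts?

Public value = 6^5 (mod 13).
6^1 ≡ 6 (mod 13)
6^2 = (6^1)^2 ≡ 6^2 = 36 ≡ 10 (mod 13)
6^4 = (6^2)^2 ≡ 10^2 = 100 ≡ 9 (mod 13)
6^5 = 6^4 · 6^1 ≡ 9 · 6 ≡ 2 (mod 13).

2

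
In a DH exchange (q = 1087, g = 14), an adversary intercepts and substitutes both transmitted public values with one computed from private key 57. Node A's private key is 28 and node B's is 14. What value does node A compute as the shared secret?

Node A receives an adversary's public value M = 14^57 mod 1087 instead of the honest one.
14^1 ≡ 14 (mod 1087)
14^2 = (14^1)^2 ≡ 14^2 = 196 ≡ 196 (mod 1087)
14^4 = (14^2)^2 ≡ 196^2 = 38416 ≡ 371 (mod 1087)
14^8 = (14^4)^2 ≡ 371^2 = 137641 ≡ 679 (mod 1087)
14^16 = (14^8)^2 ≡ 679^2 = 461041 ≡ 153 (mod 1087)
14^32 = (14^16)^2 ≡ 153^2 = 23409 ≡ 582 (mod 1087)
14^57 = 14^32 · 14^16 · 14^8 · 14^1 ≡ 582 · 153 · 679 · 14 ≡ 462 (mod 1087).
So M = 462. Node A computes K = M^28 mod 1087.
462^1 ≡ 462 (mod 1087)
462^2 = (462^1)^2 ≡ 462^2 = 213444 ≡ 392 (mod 1087)
462^4 = (462^2)^2 ≡ 392^2 = 153664 ≡ 397 (mod 1087)
462^8 = (462^4)^2 ≡ 397^2 = 157609 ≡ 1081 (mod 1087)
462^16 = (462^8)^2 ≡ 1081^2 = 1168561 ≡ 36 (mod 1087)
462^28 = 462^16 · 462^8 · 462^4 ≡ 36 · 1081 · 397 ≡ 121 (mod 1087).

121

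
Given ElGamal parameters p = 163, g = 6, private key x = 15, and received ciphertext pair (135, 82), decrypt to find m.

70

Shared mask s = c₁^x mod p = 135^15 mod 163.
135^1 ≡ 135 (mod 163)
135^2 = (135^1)^2 ≡ 135^2 = 18225 ≡ 132 (mod 163)
135^4 = (135^2)^2 ≡ 132^2 = 17424 ≡ 146 (mod 163)
135^8 = (135^4)^2 ≡ 146^2 = 21316 ≡ 126 (mod 163)
135^15 = 135^8 · 135^4 · 135^2 · 135^1 ≡ 126 · 146 · 132 · 135 ≡ 85 (mod 163).
So s = 85; s⁻¹ ≡ 140 (mod 163).
m = c₂ · s⁻¹ mod 163 = 82 · 140 mod 163 = 70.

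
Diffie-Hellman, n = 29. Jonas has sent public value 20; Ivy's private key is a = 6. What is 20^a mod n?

16

Shared key K = 20^6 mod 29.
20^1 ≡ 20 (mod 29)
20^2 = (20^1)^2 ≡ 20^2 = 400 ≡ 23 (mod 29)
20^4 = (20^2)^2 ≡ 23^2 = 529 ≡ 7 (mod 29)
20^6 = 20^4 · 20^2 ≡ 7 · 23 ≡ 16 (mod 29).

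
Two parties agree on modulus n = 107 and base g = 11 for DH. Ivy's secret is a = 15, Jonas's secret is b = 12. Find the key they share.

37

Ivy sends A = g^a mod n = 11^15 mod 107.
11^1 ≡ 11 (mod 107)
11^2 = (11^1)^2 ≡ 11^2 = 121 ≡ 14 (mod 107)
11^4 = (11^2)^2 ≡ 14^2 = 196 ≡ 89 (mod 107)
11^8 = (11^4)^2 ≡ 89^2 = 7921 ≡ 3 (mod 107)
11^15 = 11^8 · 11^4 · 11^2 · 11^1 ≡ 3 · 89 · 14 · 11 ≡ 30 (mod 107).
So A = 30. Jonas then computes K = A^b mod n = 30^12 mod 107.
30^1 ≡ 30 (mod 107)
30^2 = (30^1)^2 ≡ 30^2 = 900 ≡ 44 (mod 107)
30^4 = (30^2)^2 ≡ 44^2 = 1936 ≡ 10 (mod 107)
30^8 = (30^4)^2 ≡ 10^2 = 100 ≡ 100 (mod 107)
30^12 = 30^8 · 30^4 ≡ 100 · 10 ≡ 37 (mod 107).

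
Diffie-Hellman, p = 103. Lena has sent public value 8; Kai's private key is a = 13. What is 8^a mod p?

30

Shared key K = 8^13 mod 103.
8^1 ≡ 8 (mod 103)
8^2 = (8^1)^2 ≡ 8^2 = 64 ≡ 64 (mod 103)
8^4 = (8^2)^2 ≡ 64^2 = 4096 ≡ 79 (mod 103)
8^8 = (8^4)^2 ≡ 79^2 = 6241 ≡ 61 (mod 103)
8^13 = 8^8 · 8^4 · 8^1 ≡ 61 · 79 · 8 ≡ 30 (mod 103).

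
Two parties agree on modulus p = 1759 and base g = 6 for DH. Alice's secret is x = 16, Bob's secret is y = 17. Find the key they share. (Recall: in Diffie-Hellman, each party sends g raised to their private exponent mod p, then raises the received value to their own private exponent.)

133

Alice sends A = g^x mod p = 6^16 mod 1759.
6^1 ≡ 6 (mod 1759)
6^2 = (6^1)^2 ≡ 6^2 = 36 ≡ 36 (mod 1759)
6^4 = (6^2)^2 ≡ 36^2 = 1296 ≡ 1296 (mod 1759)
6^8 = (6^4)^2 ≡ 1296^2 = 1679616 ≡ 1530 (mod 1759)
6^16 = (6^8)^2 ≡ 1530^2 = 2340900 ≡ 1430 (mod 1759)
So A = 1430. Bob then computes K = A^y mod p = 1430^17 mod 1759.
1430^1 ≡ 1430 (mod 1759)
1430^2 = (1430^1)^2 ≡ 1430^2 = 2044900 ≡ 942 (mod 1759)
1430^4 = (1430^2)^2 ≡ 942^2 = 887364 ≡ 828 (mod 1759)
1430^8 = (1430^4)^2 ≡ 828^2 = 685584 ≡ 1333 (mod 1759)
1430^16 = (1430^8)^2 ≡ 1333^2 = 1776889 ≡ 299 (mod 1759)
1430^17 = 1430^16 · 1430^1 ≡ 299 · 1430 ≡ 133 (mod 1759).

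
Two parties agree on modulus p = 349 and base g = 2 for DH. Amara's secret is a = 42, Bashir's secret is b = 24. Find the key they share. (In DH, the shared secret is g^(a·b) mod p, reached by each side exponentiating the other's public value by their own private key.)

Bashir sends B = g^b mod p = 2^24 mod 349.
2^1 ≡ 2 (mod 349)
2^2 = (2^1)^2 ≡ 2^2 = 4 ≡ 4 (mod 349)
2^4 = (2^2)^2 ≡ 4^2 = 16 ≡ 16 (mod 349)
2^8 = (2^4)^2 ≡ 16^2 = 256 ≡ 256 (mod 349)
2^16 = (2^8)^2 ≡ 256^2 = 65536 ≡ 273 (mod 349)
2^24 = 2^16 · 2^8 ≡ 273 · 256 ≡ 88 (mod 349).
So B = 88. Amara then computes K = B^a mod p = 88^42 mod 349.
88^1 ≡ 88 (mod 349)
88^2 = (88^1)^2 ≡ 88^2 = 7744 ≡ 66 (mod 349)
88^4 = (88^2)^2 ≡ 66^2 = 4356 ≡ 168 (mod 349)
88^8 = (88^4)^2 ≡ 168^2 = 28224 ≡ 304 (mod 349)
88^16 = (88^8)^2 ≡ 304^2 = 92416 ≡ 280 (mod 349)
88^32 = (88^16)^2 ≡ 280^2 = 78400 ≡ 224 (mod 349)
88^42 = 88^32 · 88^8 · 88^2 ≡ 224 · 304 · 66 ≡ 263 (mod 349).

263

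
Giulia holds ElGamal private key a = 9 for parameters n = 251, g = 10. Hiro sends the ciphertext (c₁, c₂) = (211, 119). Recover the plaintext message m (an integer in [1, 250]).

Shared mask s = c₁^a mod n = 211^9 mod 251.
211^1 ≡ 211 (mod 251)
211^2 = (211^1)^2 ≡ 211^2 = 44521 ≡ 94 (mod 251)
211^4 = (211^2)^2 ≡ 94^2 = 8836 ≡ 51 (mod 251)
211^8 = (211^4)^2 ≡ 51^2 = 2601 ≡ 91 (mod 251)
211^9 = 211^8 · 211^1 ≡ 91 · 211 ≡ 125 (mod 251).
So s = 125; s⁻¹ ≡ 249 (mod 251).
m = c₂ · s⁻¹ mod 251 = 119 · 249 mod 251 = 13.

13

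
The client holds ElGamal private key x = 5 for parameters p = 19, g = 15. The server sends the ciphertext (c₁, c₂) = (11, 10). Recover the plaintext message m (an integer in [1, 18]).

15

Shared mask s = c₁^x mod p = 11^5 mod 19.
11^1 ≡ 11 (mod 19)
11^2 = (11^1)^2 ≡ 11^2 = 121 ≡ 7 (mod 19)
11^4 = (11^2)^2 ≡ 7^2 = 49 ≡ 11 (mod 19)
11^5 = 11^4 · 11^1 ≡ 11 · 11 ≡ 7 (mod 19).
So s = 7; s⁻¹ ≡ 11 (mod 19).
m = c₂ · s⁻¹ mod 19 = 10 · 11 mod 19 = 15.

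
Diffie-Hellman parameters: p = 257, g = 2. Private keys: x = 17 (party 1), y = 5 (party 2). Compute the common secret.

32

Party 2 sends B = g^y mod p = 2^5 mod 257.
2^1 ≡ 2 (mod 257)
2^2 = (2^1)^2 ≡ 2^2 = 4 ≡ 4 (mod 257)
2^4 = (2^2)^2 ≡ 4^2 = 16 ≡ 16 (mod 257)
2^5 = 2^4 · 2^1 ≡ 16 · 2 ≡ 32 (mod 257).
So B = 32. Party 1 then computes K = B^x mod p = 32^17 mod 257.
32^1 ≡ 32 (mod 257)
32^2 = (32^1)^2 ≡ 32^2 = 1024 ≡ 253 (mod 257)
32^4 = (32^2)^2 ≡ 253^2 = 64009 ≡ 16 (mod 257)
32^8 = (32^4)^2 ≡ 16^2 = 256 ≡ 256 (mod 257)
32^16 = (32^8)^2 ≡ 256^2 = 65536 ≡ 1 (mod 257)
32^17 = 32^16 · 32^1 ≡ 1 · 32 ≡ 32 (mod 257).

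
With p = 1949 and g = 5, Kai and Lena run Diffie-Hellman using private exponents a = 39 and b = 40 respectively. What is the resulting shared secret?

Lena sends B = g^b mod p = 5^40 mod 1949.
5^1 ≡ 5 (mod 1949)
5^2 = (5^1)^2 ≡ 5^2 = 25 ≡ 25 (mod 1949)
5^4 = (5^2)^2 ≡ 25^2 = 625 ≡ 625 (mod 1949)
5^8 = (5^4)^2 ≡ 625^2 = 390625 ≡ 825 (mod 1949)
5^16 = (5^8)^2 ≡ 825^2 = 680625 ≡ 424 (mod 1949)
5^32 = (5^16)^2 ≡ 424^2 = 179776 ≡ 468 (mod 1949)
5^40 = 5^32 · 5^8 ≡ 468 · 825 ≡ 198 (mod 1949).
So B = 198. Kai then computes K = B^a mod p = 198^39 mod 1949.
198^1 ≡ 198 (mod 1949)
198^2 = (198^1)^2 ≡ 198^2 = 39204 ≡ 224 (mod 1949)
198^4 = (198^2)^2 ≡ 224^2 = 50176 ≡ 1451 (mod 1949)
198^8 = (198^4)^2 ≡ 1451^2 = 2105401 ≡ 481 (mod 1949)
198^16 = (198^8)^2 ≡ 481^2 = 231361 ≡ 1379 (mod 1949)
198^32 = (198^16)^2 ≡ 1379^2 = 1901641 ≡ 1366 (mod 1949)
198^39 = 198^32 · 198^4 · 198^2 · 198^1 ≡ 1366 · 1451 · 224 · 198 ≡ 641 (mod 1949).

641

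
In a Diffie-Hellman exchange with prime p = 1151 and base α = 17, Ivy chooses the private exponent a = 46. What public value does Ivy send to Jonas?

968

Public value = 17^46 mod 1151.
17^1 ≡ 17 (mod 1151)
17^2 = (17^1)^2 ≡ 17^2 = 289 ≡ 289 (mod 1151)
17^4 = (17^2)^2 ≡ 289^2 = 83521 ≡ 649 (mod 1151)
17^8 = (17^4)^2 ≡ 649^2 = 421201 ≡ 1086 (mod 1151)
17^16 = (17^8)^2 ≡ 1086^2 = 1179396 ≡ 772 (mod 1151)
17^32 = (17^16)^2 ≡ 772^2 = 595984 ≡ 917 (mod 1151)
17^46 = 17^32 · 17^8 · 17^4 · 17^2 ≡ 917 · 1086 · 649 · 289 ≡ 968 (mod 1151).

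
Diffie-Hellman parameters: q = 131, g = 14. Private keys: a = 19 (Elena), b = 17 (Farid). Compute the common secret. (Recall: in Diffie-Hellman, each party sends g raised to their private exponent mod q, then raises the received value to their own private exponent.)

Farid sends B = g^b mod q = 14^17 mod 131.
14^1 ≡ 14 (mod 131)
14^2 = (14^1)^2 ≡ 14^2 = 196 ≡ 65 (mod 131)
14^4 = (14^2)^2 ≡ 65^2 = 4225 ≡ 33 (mod 131)
14^8 = (14^4)^2 ≡ 33^2 = 1089 ≡ 41 (mod 131)
14^16 = (14^8)^2 ≡ 41^2 = 1681 ≡ 109 (mod 131)
14^17 = 14^16 · 14^1 ≡ 109 · 14 ≡ 85 (mod 131).
So B = 85. Elena then computes K = B^a mod q = 85^19 mod 131.
85^1 ≡ 85 (mod 131)
85^2 = (85^1)^2 ≡ 85^2 = 7225 ≡ 20 (mod 131)
85^4 = (85^2)^2 ≡ 20^2 = 400 ≡ 7 (mod 131)
85^8 = (85^4)^2 ≡ 7^2 = 49 ≡ 49 (mod 131)
85^16 = (85^8)^2 ≡ 49^2 = 2401 ≡ 43 (mod 131)
85^19 = 85^16 · 85^2 · 85^1 ≡ 43 · 20 · 85 ≡ 2 (mod 131).

2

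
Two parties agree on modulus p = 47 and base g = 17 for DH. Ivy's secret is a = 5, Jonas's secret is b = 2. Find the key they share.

Ivy sends A = g^a mod p = 17^5 mod 47.
17^1 ≡ 17 (mod 47)
17^2 = (17^1)^2 ≡ 17^2 = 289 ≡ 7 (mod 47)
17^4 = (17^2)^2 ≡ 7^2 = 49 ≡ 2 (mod 47)
17^5 = 17^4 · 17^1 ≡ 2 · 17 ≡ 34 (mod 47).
So A = 34. Jonas then computes K = A^b mod p = 34^2 mod 47.
34^1 ≡ 34 (mod 47)
34^2 = (34^1)^2 ≡ 34^2 = 1156 ≡ 28 (mod 47)

28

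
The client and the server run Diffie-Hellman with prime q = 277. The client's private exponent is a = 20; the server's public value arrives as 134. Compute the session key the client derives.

Shared key K = 134^20 mod 277.
134^1 ≡ 134 (mod 277)
134^2 = (134^1)^2 ≡ 134^2 = 17956 ≡ 228 (mod 277)
134^4 = (134^2)^2 ≡ 228^2 = 51984 ≡ 185 (mod 277)
134^8 = (134^4)^2 ≡ 185^2 = 34225 ≡ 154 (mod 277)
134^16 = (134^8)^2 ≡ 154^2 = 23716 ≡ 171 (mod 277)
134^20 = 134^16 · 134^4 ≡ 171 · 185 ≡ 57 (mod 277).

57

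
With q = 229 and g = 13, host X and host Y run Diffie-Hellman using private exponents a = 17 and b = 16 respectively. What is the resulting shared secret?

Host Y sends B = g^b mod q = 13^16 mod 229.
13^1 ≡ 13 (mod 229)
13^2 = (13^1)^2 ≡ 13^2 = 169 ≡ 169 (mod 229)
13^4 = (13^2)^2 ≡ 169^2 = 28561 ≡ 165 (mod 229)
13^8 = (13^4)^2 ≡ 165^2 = 27225 ≡ 203 (mod 229)
13^16 = (13^8)^2 ≡ 203^2 = 41209 ≡ 218 (mod 229)
So B = 218. Host X then computes K = B^a mod q = 218^17 mod 229.
218^1 ≡ 218 (mod 229)
218^2 = (218^1)^2 ≡ 218^2 = 47524 ≡ 121 (mod 229)
218^4 = (218^2)^2 ≡ 121^2 = 14641 ≡ 214 (mod 229)
218^8 = (218^4)^2 ≡ 214^2 = 45796 ≡ 225 (mod 229)
218^16 = (218^8)^2 ≡ 225^2 = 50625 ≡ 16 (mod 229)
218^17 = 218^16 · 218^1 ≡ 16 · 218 ≡ 53 (mod 229).

53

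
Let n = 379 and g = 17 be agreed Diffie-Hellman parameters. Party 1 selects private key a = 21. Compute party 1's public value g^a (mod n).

40

Public value = 17^21 (mod 379).
17^1 ≡ 17 (mod 379)
17^2 = (17^1)^2 ≡ 17^2 = 289 ≡ 289 (mod 379)
17^4 = (17^2)^2 ≡ 289^2 = 83521 ≡ 141 (mod 379)
17^8 = (17^4)^2 ≡ 141^2 = 19881 ≡ 173 (mod 379)
17^16 = (17^8)^2 ≡ 173^2 = 29929 ≡ 367 (mod 379)
17^21 = 17^16 · 17^4 · 17^1 ≡ 367 · 141 · 17 ≡ 40 (mod 379).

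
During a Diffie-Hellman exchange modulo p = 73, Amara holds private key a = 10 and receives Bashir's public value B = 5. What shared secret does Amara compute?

Shared key K = 5^10 mod 73.
5^1 ≡ 5 (mod 73)
5^2 = (5^1)^2 ≡ 5^2 = 25 ≡ 25 (mod 73)
5^4 = (5^2)^2 ≡ 25^2 = 625 ≡ 41 (mod 73)
5^8 = (5^4)^2 ≡ 41^2 = 1681 ≡ 2 (mod 73)
5^10 = 5^8 · 5^2 ≡ 2 · 25 ≡ 50 (mod 73).

50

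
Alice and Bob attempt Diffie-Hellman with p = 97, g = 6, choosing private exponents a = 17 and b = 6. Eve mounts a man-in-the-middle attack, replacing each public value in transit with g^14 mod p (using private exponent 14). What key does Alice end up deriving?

62

Alice receives Eve's public value M = 6^14 mod 97 instead of the honest one.
6^1 ≡ 6 (mod 97)
6^2 = (6^1)^2 ≡ 6^2 = 36 ≡ 36 (mod 97)
6^4 = (6^2)^2 ≡ 36^2 = 1296 ≡ 35 (mod 97)
6^8 = (6^4)^2 ≡ 35^2 = 1225 ≡ 61 (mod 97)
6^14 = 6^8 · 6^4 · 6^2 ≡ 61 · 35 · 36 ≡ 36 (mod 97).
So M = 36. Alice computes K = M^17 mod 97.
36^1 ≡ 36 (mod 97)
36^2 = (36^1)^2 ≡ 36^2 = 1296 ≡ 35 (mod 97)
36^4 = (36^2)^2 ≡ 35^2 = 1225 ≡ 61 (mod 97)
36^8 = (36^4)^2 ≡ 61^2 = 3721 ≡ 35 (mod 97)
36^16 = (36^8)^2 ≡ 35^2 = 1225 ≡ 61 (mod 97)
36^17 = 36^16 · 36^1 ≡ 61 · 36 ≡ 62 (mod 97).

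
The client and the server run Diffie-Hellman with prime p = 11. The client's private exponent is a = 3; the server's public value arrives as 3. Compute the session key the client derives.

5

Shared key K = 3^3 mod 11.
3^1 ≡ 3 (mod 11)
3^2 = (3^1)^2 ≡ 3^2 = 9 ≡ 9 (mod 11)
3^3 = 3^2 · 3^1 ≡ 9 · 3 ≡ 5 (mod 11).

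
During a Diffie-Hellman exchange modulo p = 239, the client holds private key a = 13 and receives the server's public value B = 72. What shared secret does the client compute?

Shared key K = 72^13 mod 239.
72^1 ≡ 72 (mod 239)
72^2 = (72^1)^2 ≡ 72^2 = 5184 ≡ 165 (mod 239)
72^4 = (72^2)^2 ≡ 165^2 = 27225 ≡ 218 (mod 239)
72^8 = (72^4)^2 ≡ 218^2 = 47524 ≡ 202 (mod 239)
72^13 = 72^8 · 72^4 · 72^1 ≡ 202 · 218 · 72 ≡ 18 (mod 239).

18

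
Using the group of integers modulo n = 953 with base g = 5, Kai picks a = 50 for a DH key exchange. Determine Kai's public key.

Public value = 5^50 mod 953.
5^1 ≡ 5 (mod 953)
5^2 = (5^1)^2 ≡ 5^2 = 25 ≡ 25 (mod 953)
5^4 = (5^2)^2 ≡ 25^2 = 625 ≡ 625 (mod 953)
5^8 = (5^4)^2 ≡ 625^2 = 390625 ≡ 848 (mod 953)
5^16 = (5^8)^2 ≡ 848^2 = 719104 ≡ 542 (mod 953)
5^32 = (5^16)^2 ≡ 542^2 = 293764 ≡ 240 (mod 953)
5^50 = 5^32 · 5^16 · 5^2 ≡ 240 · 542 · 25 ≡ 364 (mod 953).

364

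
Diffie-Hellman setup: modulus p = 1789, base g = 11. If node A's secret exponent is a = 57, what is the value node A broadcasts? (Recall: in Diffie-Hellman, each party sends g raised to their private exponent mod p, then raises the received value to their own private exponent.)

Public value = 11^57 mod 1789.
11^1 ≡ 11 (mod 1789)
11^2 = (11^1)^2 ≡ 11^2 = 121 ≡ 121 (mod 1789)
11^4 = (11^2)^2 ≡ 121^2 = 14641 ≡ 329 (mod 1789)
11^8 = (11^4)^2 ≡ 329^2 = 108241 ≡ 901 (mod 1789)
11^16 = (11^8)^2 ≡ 901^2 = 811801 ≡ 1384 (mod 1789)
11^32 = (11^16)^2 ≡ 1384^2 = 1915456 ≡ 1226 (mod 1789)
11^57 = 11^32 · 11^16 · 11^8 · 11^1 ≡ 1226 · 1384 · 901 · 11 ≡ 810 (mod 1789).

810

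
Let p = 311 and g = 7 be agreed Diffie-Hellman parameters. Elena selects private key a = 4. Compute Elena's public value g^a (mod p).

Public value = 7^4 (mod 311).
7^1 ≡ 7 (mod 311)
7^2 = (7^1)^2 ≡ 7^2 = 49 ≡ 49 (mod 311)
7^4 = (7^2)^2 ≡ 49^2 = 2401 ≡ 224 (mod 311)

224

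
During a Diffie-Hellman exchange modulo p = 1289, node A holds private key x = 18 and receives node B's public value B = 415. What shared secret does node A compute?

692

Shared key K = 415^18 mod 1289.
415^1 ≡ 415 (mod 1289)
415^2 = (415^1)^2 ≡ 415^2 = 172225 ≡ 788 (mod 1289)
415^4 = (415^2)^2 ≡ 788^2 = 620944 ≡ 935 (mod 1289)
415^8 = (415^4)^2 ≡ 935^2 = 874225 ≡ 283 (mod 1289)
415^16 = (415^8)^2 ≡ 283^2 = 80089 ≡ 171 (mod 1289)
415^18 = 415^16 · 415^2 ≡ 171 · 788 ≡ 692 (mod 1289).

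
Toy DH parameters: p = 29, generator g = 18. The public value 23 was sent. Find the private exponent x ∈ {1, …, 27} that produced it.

12

Try successive powers of 18 modulo 29:
18^1 ≡ 18
18^2 ≡ 5
18^3 ≡ 3
18^4 ≡ 25
18^5 ≡ 15
18^6 ≡ 9
18^7 ≡ 17
18^8 ≡ 16
18^9 ≡ 27
18^10 ≡ 22
18^11 ≡ 19
18^12 ≡ 23
Found: x = 12.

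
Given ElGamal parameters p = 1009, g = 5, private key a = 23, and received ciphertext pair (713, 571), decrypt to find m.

Shared mask s = c₁^a mod p = 713^23 mod 1009.
713^1 ≡ 713 (mod 1009)
713^2 = (713^1)^2 ≡ 713^2 = 508369 ≡ 842 (mod 1009)
713^4 = (713^2)^2 ≡ 842^2 = 708964 ≡ 646 (mod 1009)
713^8 = (713^4)^2 ≡ 646^2 = 417316 ≡ 599 (mod 1009)
713^16 = (713^8)^2 ≡ 599^2 = 358801 ≡ 606 (mod 1009)
713^23 = 713^16 · 713^4 · 713^2 · 713^1 ≡ 606 · 646 · 842 · 713 ≡ 144 (mod 1009).
So s = 144; s⁻¹ ≡ 1002 (mod 1009).
m = c₂ · s⁻¹ mod 1009 = 571 · 1002 mod 1009 = 39.

39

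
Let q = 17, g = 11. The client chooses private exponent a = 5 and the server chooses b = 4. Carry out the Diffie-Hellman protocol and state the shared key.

The client sends A = g^a mod q = 11^5 mod 17.
11^1 ≡ 11 (mod 17)
11^2 = (11^1)^2 ≡ 11^2 = 121 ≡ 2 (mod 17)
11^4 = (11^2)^2 ≡ 2^2 = 4 ≡ 4 (mod 17)
11^5 = 11^4 · 11^1 ≡ 4 · 11 ≡ 10 (mod 17).
So A = 10. The server then computes K = A^b mod q = 10^4 mod 17.
10^1 ≡ 10 (mod 17)
10^2 = (10^1)^2 ≡ 10^2 = 100 ≡ 15 (mod 17)
10^4 = (10^2)^2 ≡ 15^2 = 225 ≡ 4 (mod 17)

4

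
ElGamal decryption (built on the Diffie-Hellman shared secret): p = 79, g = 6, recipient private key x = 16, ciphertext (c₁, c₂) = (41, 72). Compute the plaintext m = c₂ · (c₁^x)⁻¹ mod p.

Shared mask s = c₁^x mod p = 41^16 mod 79.
41^1 ≡ 41 (mod 79)
41^2 = (41^1)^2 ≡ 41^2 = 1681 ≡ 22 (mod 79)
41^4 = (41^2)^2 ≡ 22^2 = 484 ≡ 10 (mod 79)
41^8 = (41^4)^2 ≡ 10^2 = 100 ≡ 21 (mod 79)
41^16 = (41^8)^2 ≡ 21^2 = 441 ≡ 46 (mod 79)
So s = 46; s⁻¹ ≡ 67 (mod 79).
m = c₂ · s⁻¹ mod 79 = 72 · 67 mod 79 = 5.

5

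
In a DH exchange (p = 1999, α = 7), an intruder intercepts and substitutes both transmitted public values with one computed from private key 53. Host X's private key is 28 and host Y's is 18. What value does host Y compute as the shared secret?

543

Host Y receives an intruder's public value M = 7^53 mod 1999 instead of the honest one.
7^1 ≡ 7 (mod 1999)
7^2 = (7^1)^2 ≡ 7^2 = 49 ≡ 49 (mod 1999)
7^4 = (7^2)^2 ≡ 49^2 = 2401 ≡ 402 (mod 1999)
7^8 = (7^4)^2 ≡ 402^2 = 161604 ≡ 1684 (mod 1999)
7^16 = (7^8)^2 ≡ 1684^2 = 2835856 ≡ 1274 (mod 1999)
7^32 = (7^16)^2 ≡ 1274^2 = 1623076 ≡ 1887 (mod 1999)
7^53 = 7^32 · 7^16 · 7^4 · 7^1 ≡ 1887 · 1274 · 402 · 7 ≡ 1105 (mod 1999).
So M = 1105. Host Y computes K = M^18 mod 1999.
1105^1 ≡ 1105 (mod 1999)
1105^2 = (1105^1)^2 ≡ 1105^2 = 1221025 ≡ 1635 (mod 1999)
1105^4 = (1105^2)^2 ≡ 1635^2 = 2673225 ≡ 562 (mod 1999)
1105^8 = (1105^4)^2 ≡ 562^2 = 315844 ≡ 2 (mod 1999)
1105^16 = (1105^8)^2 ≡ 2^2 = 4 ≡ 4 (mod 1999)
1105^18 = 1105^16 · 1105^2 ≡ 4 · 1635 ≡ 543 (mod 1999).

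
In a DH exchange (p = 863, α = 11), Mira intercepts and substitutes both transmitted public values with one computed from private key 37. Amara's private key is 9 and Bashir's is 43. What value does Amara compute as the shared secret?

Amara receives Mira's public value M = 11^37 mod 863 instead of the honest one.
11^1 ≡ 11 (mod 863)
11^2 = (11^1)^2 ≡ 11^2 = 121 ≡ 121 (mod 863)
11^4 = (11^2)^2 ≡ 121^2 = 14641 ≡ 833 (mod 863)
11^8 = (11^4)^2 ≡ 833^2 = 693889 ≡ 37 (mod 863)
11^16 = (11^8)^2 ≡ 37^2 = 1369 ≡ 506 (mod 863)
11^32 = (11^16)^2 ≡ 506^2 = 256036 ≡ 588 (mod 863)
11^37 = 11^32 · 11^4 · 11^1 ≡ 588 · 833 · 11 ≡ 135 (mod 863).
So M = 135. Amara computes K = M^9 mod 863.
135^1 ≡ 135 (mod 863)
135^2 = (135^1)^2 ≡ 135^2 = 18225 ≡ 102 (mod 863)
135^4 = (135^2)^2 ≡ 102^2 = 10404 ≡ 48 (mod 863)
135^8 = (135^4)^2 ≡ 48^2 = 2304 ≡ 578 (mod 863)
135^9 = 135^8 · 135^1 ≡ 578 · 135 ≡ 360 (mod 863).

360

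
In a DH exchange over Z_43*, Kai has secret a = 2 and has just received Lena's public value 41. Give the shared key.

Shared key K = 41^2 mod 43.
41^1 ≡ 41 (mod 43)
41^2 = (41^1)^2 ≡ 41^2 = 1681 ≡ 4 (mod 43)

4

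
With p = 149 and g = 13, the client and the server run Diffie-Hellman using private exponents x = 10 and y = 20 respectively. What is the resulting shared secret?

The client sends A = g^x mod p = 13^10 mod 149.
13^1 ≡ 13 (mod 149)
13^2 = (13^1)^2 ≡ 13^2 = 169 ≡ 20 (mod 149)
13^4 = (13^2)^2 ≡ 20^2 = 400 ≡ 102 (mod 149)
13^8 = (13^4)^2 ≡ 102^2 = 10404 ≡ 123 (mod 149)
13^10 = 13^8 · 13^2 ≡ 123 · 20 ≡ 76 (mod 149).
So A = 76. The server then computes K = A^y mod p = 76^20 mod 149.
76^1 ≡ 76 (mod 149)
76^2 = (76^1)^2 ≡ 76^2 = 5776 ≡ 114 (mod 149)
76^4 = (76^2)^2 ≡ 114^2 = 12996 ≡ 33 (mod 149)
76^8 = (76^4)^2 ≡ 33^2 = 1089 ≡ 46 (mod 149)
76^16 = (76^8)^2 ≡ 46^2 = 2116 ≡ 30 (mod 149)
76^20 = 76^16 · 76^4 ≡ 30 · 33 ≡ 96 (mod 149).

96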